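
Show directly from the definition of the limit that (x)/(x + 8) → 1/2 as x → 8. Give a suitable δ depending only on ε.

δ = min(8, 16ε)

Suppose ε > 0. We want δ > 0 with 0 < |x − 8| < δ ⇒ |(x)/(x + 8) − (1/2)| < ε.
Combining over a common denominator, (x)/(x + 8) − (1/2) = [(x)·16 − 8·(x + 8)] / [16·(x + 8)] = 8(x − 8) / (16(x + 8)).
So |(x)/(x + 8) − (1/2)| = 8|x − 8| / (16·|x + 8|).
Restrict δ ≤ 8. Then |x − 8| < 8 gives |x + 8| = |(x − 8) + 16| ≥ 16 − 8 = 8.
Hence |(x)/(x + 8) − (1/2)| < 8|x − 8|/(16·8) = (1/16)|x − 8|, which is < ε once |x − 8| < 16ε.
Take δ = min(8, 16ε). Then 0 < |x − 8| < δ forces both bounds, so |(x)/(x + 8) − (1/2)| < ε.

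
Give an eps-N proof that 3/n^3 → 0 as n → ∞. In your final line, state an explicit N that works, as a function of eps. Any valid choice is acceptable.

N = (3/eps)^{1/3}

Fix eps > 0. For n ≥ 1, |3/n^3 − 0| = 3/n^3.
3/n^3 < eps ⇔ n^3 > 3/eps ⇔ n > (3/eps)^{1/3}.
Take N = (3/eps)^{1/3}. Then n > N implies 3/n^3 < eps.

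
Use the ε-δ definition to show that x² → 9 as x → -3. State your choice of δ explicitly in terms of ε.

δ = min(1, ε/7)

Fix ε > 0. We seek δ > 0 with 0 < |x + 3| < δ ⇒ |x² − 9| < ε.
Factor: x² − 9 = (x + 3)(x - 3), so |x² − 9| = |x + 3|·|x - 3|.
Impose δ ≤ 1 so that |x| < 4; then |x - 3| ≤ 7.
Hence |x² − 9| ≤ 7|x + 3|, which is < ε once |x + 3| < ε/7.
Take δ = min(1, ε/7). If 0 < |x + 3| < δ then both bounds hold and |x² − 9| ≤ 7|x + 3| < 7·(ε/7) = ε.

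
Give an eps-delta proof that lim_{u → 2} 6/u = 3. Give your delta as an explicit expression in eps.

Suppose eps > 0. We seek delta > 0 such that 0 < |u − 2| < delta implies |6/u − 3| < eps.
|6/u − 3| = 6·|2 − u|/(2·|u|) = 6|u − 2|/(2|u|).
Restrict delta ≤ 1. Then |u − 2| < 1 gives |u| > 1, so 2|u| > 2.
Then |6/u − 3| < 6|u − 2|/2, which is < eps when |u − 2| < (1/3)eps.
Take delta = min(1, (1/3)eps). Then 0 < |u − 2| < delta gives both |u − 2| < 1 and |u − 2| < (1/3)eps, so |6/u − 3| < eps.

delta = min(1, (1/3)eps)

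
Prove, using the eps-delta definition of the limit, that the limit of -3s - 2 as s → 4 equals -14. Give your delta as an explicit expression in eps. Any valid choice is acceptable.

Let eps > 0 be given. We need delta > 0 so that 0 < |s − 4| < delta implies |(-3s - 2) + 14| < eps.
Since (-3s - 2) + 14 = -3(s − 4), we have |(-3s - 2) + 14| = 3|s − 4|.
Thus it suffices that |s − 4| < eps/3.
Choosing delta = eps/3 gives |(-3s - 2) + 14| = 3|s − 4| < eps whenever |s − 4| < delta.

delta = eps/3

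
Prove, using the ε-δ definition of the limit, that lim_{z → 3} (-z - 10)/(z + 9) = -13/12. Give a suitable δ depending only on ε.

δ = min(6, 72ε)

Suppose ε > 0. We want δ > 0 with 0 < |z − 3| < δ ⇒ |(-z - 10)/(z + 9) + 13/12| < ε.
Combining over a common denominator, (-z - 10)/(z + 9) + 13/12 = [(-z - 10)·12 − (-13)·(z + 9)] / [12·(z + 9)] = 1(z − 3) / (12(z + 9)).
So |(-z - 10)/(z + 9) + 13/12| = |z − 3| / (12·|z + 9|).
Require δ ≤ 6, so |z + 9| ≥ |12| − |z − 3| > 12 − 6 = 6.
Hence |(-z - 10)/(z + 9) + 13/12| < |z − 3|/(12·6) = (1/72)|z − 3|, which is < ε once |z − 3| < 72ε.
Take δ = min(6, 72ε). Then 0 < |z − 3| < δ forces both bounds, so |(-z - 10)/(z + 9) + 13/12| < ε.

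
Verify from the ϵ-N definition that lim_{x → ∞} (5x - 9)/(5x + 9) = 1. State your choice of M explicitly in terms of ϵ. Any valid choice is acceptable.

Let ϵ > 0 be given. We seek M > 0 such that x > M implies |(5x - 9)/(5x + 9) − 1| < ϵ.
(5x - 9)/(5x + 9) − 1 = (5(5x - 9) − 5(5x + 9)) / (5(5x + 9)) = -90/(5(5x + 9)).
For x > 0 we have 5x + 9 > 5x, so |(5x - 9)/(5x + 9) − 1| = 90/(5(5x + 9)) < 90/(5·5x) = (18/5)/x.
Thus |(5x - 9)/(5x + 9) − 1| < ϵ whenever x > (18/5)/ϵ.
Take M = (18/5)/ϵ. If x > M then |(5x - 9)/(5x + 9) − 1| < (18/5)/x < ϵ.

M = (18/5)/ϵ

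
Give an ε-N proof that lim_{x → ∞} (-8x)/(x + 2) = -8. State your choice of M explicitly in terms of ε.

Suppose ε > 0. We seek M > 0 such that x > M implies |(-8x)/(x + 2) + 8| < ε.
(-8x)/(x + 2) + 8 = ((-8x) − (-8)(x + 2)) / ((x + 2)) = 16/((x + 2)).
For x > 0 we have x + 2 > x, so |(-8x)/(x + 2) + 8| = 16/((x + 2)) < 16/(x) = 16/x.
Thus |(-8x)/(x + 2) + 8| < ε whenever x > 16/ε.
Take M = 16/ε. If x > M then |(-8x)/(x + 2) + 8| < 16/x < ε.

M = 16/ε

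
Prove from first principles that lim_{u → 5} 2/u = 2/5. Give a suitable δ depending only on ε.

δ = min(5/2, (25/4)ε)

Fix ε > 0. We seek δ > 0 such that 0 < |u − 5| < δ implies |2/u − (2/5)| < ε.
|2/u − (2/5)| = 2·|5 − u|/(5·|u|) = 2|u − 5|/(5|u|).
Require δ ≤ 5/2 so that |u| > 5 − 5/2 = 5/2, hence 5|u| > 25/2.
Then |2/u − (2/5)| < 2|u − 5|/(25/2), which is < ε when |u − 5| < (25/4)ε.
Take δ = min(5/2, (25/4)ε). Then 0 < |u − 5| < δ gives both |u − 5| < 5/2 and |u − 5| < (25/4)ε, so |2/u − (2/5)| < ε.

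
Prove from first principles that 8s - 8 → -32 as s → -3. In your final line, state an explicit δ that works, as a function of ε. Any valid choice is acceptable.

Let ε > 0 be given. We need δ > 0 so that 0 < |s + 3| < δ implies |(8s - 8) + 32| < ε.
|(8s - 8) + 32| = |8s + 24| = 8|s + 3|.
Thus it suffices that |s + 3| < ε/8.
Choosing δ = ε/8 gives |(8s - 8) + 32| = 8|s + 3| < ε whenever |s + 3| < δ.

δ = ε/8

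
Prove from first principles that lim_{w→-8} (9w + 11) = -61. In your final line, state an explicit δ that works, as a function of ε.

δ = ε/9

Let ε > 0 be given. We need δ > 0 so that 0 < |w + 8| < δ implies |(9w + 11) + 61| < ε.
Since (9w + 11) + 61 = 9(w + 8), we have |(9w + 11) + 61| = 9|w + 8|.
So 9|w + 8| < ε exactly when |w + 8| < ε/9.
Take δ = ε/9. If 0 < |w + 8| < δ then |(9w + 11) + 61| = 9|w + 8| < 9·(ε/9) = ε.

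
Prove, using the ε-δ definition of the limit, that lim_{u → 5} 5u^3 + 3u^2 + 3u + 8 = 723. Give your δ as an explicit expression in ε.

Let ε > 0. We want δ > 0 such that 0 < |u − 5| < δ implies |(5u^3 + 3u^2 + 3u + 8) − 723| < ε.
(5u^3 + 3u^2 + 3u + 8) − 723 = 5u^3 + 3u^2 + 3u - 715 = (u − 5)(5u^2 + 28u + 143).
So |(5u^3 + 3u^2 + 3u + 8) − 723| = |u − 5|·|5u^2 + 28u + 143|.
Assume first that |u − 5| < 1, so |u| < 6. Then |5u^2 + 28u + 143| ≤ 5·6^2 + 28·6 + 143 = 491.
Hence |(5u^3 + 3u^2 + 3u + 8) − 723| ≤ 491|u − 5| < ε provided |u − 5| < ε/491.
Take δ = min(1, ε/491). Then 0 < |u − 5| < δ gives both |u − 5| < 1 and |u − 5| < ε/491, so |(5u^3 + 3u^2 + 3u + 8) − 723| < ε.

δ = min(1, ε/491)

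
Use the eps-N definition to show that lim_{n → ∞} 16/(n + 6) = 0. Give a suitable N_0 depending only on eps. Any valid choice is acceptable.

Let eps > 0. For n ≥ 1, |16/(n + 6) − 0| = 16/(n + 6) ≤ 16/n.
We need 16/n < eps, i.e. n > 16/eps.
Take N_0 = 16/eps. If n > N_0 then |16/(n + 6)| ≤ 16/n < eps.

N_0 = 16/eps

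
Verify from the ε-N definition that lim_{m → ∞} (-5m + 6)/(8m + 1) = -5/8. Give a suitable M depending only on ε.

Let ε > 0. For m ≥ 1, |(-5m + 6)/(8m + 1) + 5/8| = |53|/(8(8m + 1)) = 53/(8(8m + 1)).
Since 8m + 1 ≥ 8m for m ≥ 1, this is ≤ 53/(8·8m) = (53/64)/m.
So |(-5m + 6)/(8m + 1) + 5/8| < ε whenever m > (53/64)/ε.
Take M = (53/64)/ε. If m > M then |(-5m + 6)/(8m + 1) + 5/8| ≤ (53/64)/m < ε.

M = (53/64)/ε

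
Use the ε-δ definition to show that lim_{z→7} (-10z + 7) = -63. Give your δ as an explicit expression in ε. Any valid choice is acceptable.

δ = ε/10

Fix ε > 0. We need δ > 0 so that 0 < |z − 7| < δ implies |(-10z + 7) + 63| < ε.
|(-10z + 7) + 63| = |-10z + 70| = 10|z − 7|.
Thus it suffices that |z − 7| < ε/10.
Choosing δ = ε/10 gives |(-10z + 7) + 63| = 10|z − 7| < ε whenever |z − 7| < δ.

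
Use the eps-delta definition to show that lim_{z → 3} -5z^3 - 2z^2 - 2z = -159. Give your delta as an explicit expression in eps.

Suppose eps > 0. We want delta > 0 such that 0 < |z − 3| < delta implies |(-5z^3 - 2z^2 - 2z) + 159| < eps.
(-5z^3 - 2z^2 - 2z) + 159 = -5z^3 - 2z^2 - 2z + 159 = (z − 3)(-5z^2 - 17z - 53).
So |(-5z^3 - 2z^2 - 2z) + 159| = |z − 3|·|-5z^2 - 17z - 53|.
Assume first that |z − 3| < 1, so |z| < 4. Then |-5z^2 - 17z - 53| ≤ 5·4^2 + 17·4 + 53 = 201.
Hence |(-5z^3 - 2z^2 - 2z) + 159| ≤ 201|z − 3| < eps provided |z − 3| < eps/201.
Choosing delta = min(1, eps/201) ensures both conditions, hence |(-5z^3 - 2z^2 - 2z) + 159| < eps.

delta = min(1, eps/201)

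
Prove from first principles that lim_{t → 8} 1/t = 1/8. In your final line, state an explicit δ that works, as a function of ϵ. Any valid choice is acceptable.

δ = min(4, 32ϵ)

Let ϵ > 0 be given. We seek δ > 0 such that 0 < |t − 8| < δ implies |1/t − (1/8)| < ϵ.
|1/t − (1/8)| = |8 − t|/(8·|t|) = |t − 8|/(8|t|).
Restrict δ ≤ 4. Then |t − 8| < 4 gives |t| > 4, so 8|t| > 32.
Then |1/t − (1/8)| < |t − 8|/32, which is < ϵ when |t − 8| < 32ϵ.
Take δ = min(4, 32ϵ). Then 0 < |t − 8| < δ gives both |t − 8| < 4 and |t − 8| < 32ϵ, so |1/t − (1/8)| < ϵ.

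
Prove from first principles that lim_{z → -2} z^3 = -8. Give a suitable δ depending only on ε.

Let ε > 0. We seek δ > 0 with 0 < |z + 2| < δ ⇒ |z^3 + 8| < ε.
Factor: z^3 + 8 = (z + 2)(z^2 - 2z + 4), so |z^3 + 8| = |z + 2|·|z^2 - 2z + 4|.
Impose δ ≤ 1 so that |z| < 3; then |z^2 - 2z + 4| ≤ 19.
Hence |z^3 + 8| ≤ 19|z + 2|, which is < ε once |z + 2| < ε/19.
Take δ = min(1, ε/19). If 0 < |z + 2| < δ then both bounds hold and |z^3 + 8| ≤ 19|z + 2| < 19·(ε/19) = ε.

δ = min(1, ε/19)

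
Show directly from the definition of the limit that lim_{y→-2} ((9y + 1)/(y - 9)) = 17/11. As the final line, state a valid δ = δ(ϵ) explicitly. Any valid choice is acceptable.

Fix ϵ > 0. We want δ > 0 with 0 < |y + 2| < δ ⇒ |(9y + 1)/(y - 9) − (17/11)| < ϵ.
Combining over a common denominator, (9y + 1)/(y - 9) − (17/11) = [(9y + 1)·(-11) − (-17)·(y - 9)] / [(-11)·(y - 9)] = -82(y + 2) / ((-11)(y - 9)).
So |(9y + 1)/(y - 9) − (17/11)| = 82|y + 2| / (11·|y − 9|).
Restrict δ ≤ 11/2. Then |y + 2| < 11/2 gives |y − 9| = |(y + 2) + (-11)| ≥ 11 − 11/2 = 11/2.
Hence |(9y + 1)/(y - 9) − (17/11)| < 82|y + 2|/(11·(11/2)) = (164/121)|y + 2|, which is < ϵ once |y + 2| < (121/164)ϵ.
Take δ = min(11/2, (121/164)ϵ). Then 0 < |y + 2| < δ forces both bounds, so |(9y + 1)/(y - 9) − (17/11)| < ϵ.

δ = min(11/2, (121/164)ϵ)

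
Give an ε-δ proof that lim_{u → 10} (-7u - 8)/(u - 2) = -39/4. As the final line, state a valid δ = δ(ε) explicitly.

Suppose ε > 0. We want δ > 0 with 0 < |u − 10| < δ ⇒ |(-7u - 8)/(u - 2) + 39/4| < ε.
Combining over a common denominator, (-7u - 8)/(u - 2) + 39/4 = [(-7u - 8)·8 − (-78)·(u - 2)] / [8·(u - 2)] = 22(u − 10) / (8(u - 2)).
So |(-7u - 8)/(u - 2) + 39/4| = 22|u − 10| / (8·|u − 2|).
Require δ ≤ 4, so |u − 2| ≥ |8| − |u − 10| > 8 − 4 = 4.
Hence |(-7u - 8)/(u - 2) + 39/4| < 22|u − 10|/(8·4) = (11/16)|u − 10|, which is < ε once |u − 10| < (16/11)ε.
Take δ = min(4, (16/11)ε). Then 0 < |u − 10| < δ forces both bounds, so |(-7u - 8)/(u - 2) + 39/4| < ε.

δ = min(4, (16/11)ε)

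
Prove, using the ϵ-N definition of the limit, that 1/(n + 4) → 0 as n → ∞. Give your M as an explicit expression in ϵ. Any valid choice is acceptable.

Let ϵ > 0 be given. For n ≥ 1, |1/(n + 4) − 0| = 1/(n + 4) ≤ 1/n.
We need 1/n < ϵ, i.e. n > 1/ϵ.
Take M = 1/ϵ. If n > M then |1/(n + 4)| ≤ 1/n < ϵ.

M = 1/ϵ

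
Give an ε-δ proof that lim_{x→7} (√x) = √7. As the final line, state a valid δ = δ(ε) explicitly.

δ = min(7, √7·ε)

Let ε > 0. We want δ > 0 such that 0 < |x − 7| < δ implies |√x − √7| < ε.
Rationalise: √x − √7 = (x − 7)/(√x + √7), so |√x − √7| = |x − 7|/(√x + √7).
Restrict δ ≤ 7 so that |x − 7| < 7 forces x > 0, and then √x + √7 > √7.
Hence |√x − √7| < |x − 7|/√7, which is < ε once |x − 7| < √7·ε.
Take δ = min(7, √7·ε). If 0 < |x − 7| < δ then x > 0 and |√x − √7| < |x − 7|/√7 < ε.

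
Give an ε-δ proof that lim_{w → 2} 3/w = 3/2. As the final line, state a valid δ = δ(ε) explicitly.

Let ε > 0. We seek δ > 0 such that 0 < |w − 2| < δ implies |3/w − (3/2)| < ε.
|3/w − (3/2)| = 3·|2 − w|/(2·|w|) = 3|w − 2|/(2|w|).
Restrict δ ≤ 1. Then |w − 2| < 1 gives |w| > 1, so 2|w| > 2.
Then |3/w − (3/2)| < 3|w − 2|/2, which is < ε when |w − 2| < (2/3)ε.
Take δ = min(1, (2/3)ε). Then 0 < |w − 2| < δ gives both |w − 2| < 1 and |w − 2| < (2/3)ε, so |3/w − (3/2)| < ε.

δ = min(1, (2/3)ε)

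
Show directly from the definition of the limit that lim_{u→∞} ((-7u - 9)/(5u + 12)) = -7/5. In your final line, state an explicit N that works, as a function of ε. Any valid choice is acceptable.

Let ε > 0. We seek N > 0 such that u > N implies |(-7u - 9)/(5u + 12) + 7/5| < ε.
(-7u - 9)/(5u + 12) + 7/5 = (5(-7u - 9) − (-7)(5u + 12)) / (5(5u + 12)) = 39/(5(5u + 12)).
For u > 0 we have 5u + 12 > 5u, so |(-7u - 9)/(5u + 12) + 7/5| = 39/(5(5u + 12)) < 39/(5·5u) = (39/25)/u.
Thus |(-7u - 9)/(5u + 12) + 7/5| < ε whenever u > (39/25)/ε.
Take N = (39/25)/ε. If u > N then |(-7u - 9)/(5u + 12) + 7/5| < (39/25)/u < ε.

N = (39/25)/ε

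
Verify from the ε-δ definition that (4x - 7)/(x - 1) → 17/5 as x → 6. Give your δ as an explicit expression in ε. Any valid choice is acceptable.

Let ε > 0 be given. We want δ > 0 with 0 < |x − 6| < δ ⇒ |(4x - 7)/(x - 1) − (17/5)| < ε.
Combining over a common denominator, (4x - 7)/(x - 1) − (17/5) = [(4x - 7)·5 − 17·(x - 1)] / [5·(x - 1)] = 3(x − 6) / (5(x - 1)).
So |(4x - 7)/(x - 1) − (17/5)| = 3|x − 6| / (5·|x − 1|).
Require δ ≤ 5/2, so |x − 1| ≥ |5| − |x − 6| > 5 − 5/2 = 5/2.
Hence |(4x - 7)/(x - 1) − (17/5)| < 3|x − 6|/(5·(5/2)) = (6/25)|x − 6|, which is < ε once |x − 6| < (25/6)ε.
Take δ = min(5/2, (25/6)ε). Then 0 < |x − 6| < δ forces both bounds, so |(4x - 7)/(x - 1) − (17/5)| < ε.

δ = min(5/2, (25/6)ε)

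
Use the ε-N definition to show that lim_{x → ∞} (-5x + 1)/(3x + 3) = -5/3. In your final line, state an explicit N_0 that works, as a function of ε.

N_0 = 2/ε

Let ε > 0 be given. We seek N_0 > 0 such that x > N_0 implies |(-5x + 1)/(3x + 3) + 5/3| < ε.
(-5x + 1)/(3x + 3) + 5/3 = (3(-5x + 1) − (-5)(3x + 3)) / (3(3x + 3)) = 18/(3(3x + 3)).
For x > 0 we have 3x + 3 > 3x, so |(-5x + 1)/(3x + 3) + 5/3| = 18/(3(3x + 3)) < 18/(3·3x) = 2/x.
Thus |(-5x + 1)/(3x + 3) + 5/3| < ε whenever x > 2/ε.
Take N_0 = 2/ε. If x > N_0 then |(-5x + 1)/(3x + 3) + 5/3| < 2/x < ε.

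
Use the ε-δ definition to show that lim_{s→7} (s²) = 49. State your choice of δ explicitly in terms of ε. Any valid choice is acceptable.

Let ε > 0 be given. We seek δ > 0 with 0 < |s − 7| < δ ⇒ |s² − 49| < ε.
Factor: s² − 49 = (s − 7)(s + 7), so |s² − 49| = |s − 7|·|s + 7|.
Impose δ ≤ 1 so that |s| < 8; then |s + 7| ≤ 15.
Hence |s² − 49| ≤ 15|s − 7|, which is < ε once |s − 7| < ε/15.
Take δ = min(1, ε/15). If 0 < |s − 7| < δ then both bounds hold and |s² − 49| ≤ 15|s − 7| < 15·(ε/15) = ε.

δ = min(1, ε/15)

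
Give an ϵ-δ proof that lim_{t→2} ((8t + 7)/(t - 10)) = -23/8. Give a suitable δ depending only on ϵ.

δ = min(4, (32/87)ϵ)

Suppose ϵ > 0. We want δ > 0 with 0 < |t − 2| < δ ⇒ |(8t + 7)/(t - 10) + 23/8| < ϵ.
Combining over a common denominator, (8t + 7)/(t - 10) + 23/8 = [(8t + 7)·(-8) − 23·(t - 10)] / [(-8)·(t - 10)] = -87(t − 2) / ((-8)(t - 10)).
So |(8t + 7)/(t - 10) + 23/8| = 87|t − 2| / (8·|t − 10|).
Require δ ≤ 4, so |t − 10| ≥ |-8| − |t − 2| > 8 − 4 = 4.
Hence |(8t + 7)/(t - 10) + 23/8| < 87|t − 2|/(8·4) = (87/32)|t − 2|, which is < ϵ once |t − 2| < (32/87)ϵ.
Take δ = min(4, (32/87)ϵ). Then 0 < |t − 2| < δ forces both bounds, so |(8t + 7)/(t - 10) + 23/8| < ϵ.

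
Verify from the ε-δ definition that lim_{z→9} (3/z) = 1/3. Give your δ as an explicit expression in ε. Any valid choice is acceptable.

δ = min(9/2, (27/2)ε)

Let ε > 0. We seek δ > 0 such that 0 < |z − 9| < δ implies |3/z − (1/3)| < ε.
|3/z − (1/3)| = 3·|9 − z|/(9·|z|) = 3|z − 9|/(9|z|).
Require δ ≤ 9/2 so that |z| > 9 − 9/2 = 9/2, hence 9|z| > 81/2.
Then |3/z − (1/3)| < 3|z − 9|/(81/2), which is < ε when |z − 9| < (27/2)ε.
Take δ = min(9/2, (27/2)ε). Then 0 < |z − 9| < δ gives both |z − 9| < 9/2 and |z − 9| < (27/2)ε, so |3/z − (1/3)| < ε.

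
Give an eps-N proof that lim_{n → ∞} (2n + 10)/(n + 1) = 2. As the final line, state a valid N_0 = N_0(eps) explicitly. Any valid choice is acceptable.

Suppose eps > 0. For n ≥ 1, |(2n + 10)/(n + 1) − 2| = |8|/((n + 1)) = 8/((n + 1)).
Since n + 1 ≥ n for n ≥ 1, this is ≤ 8/(n) = 8/n.
So |(2n + 10)/(n + 1) − 2| < eps whenever n > 8/eps.
Take N_0 = 8/eps. If n > N_0 then |(2n + 10)/(n + 1) − 2| ≤ 8/n < eps.

N_0 = 8/eps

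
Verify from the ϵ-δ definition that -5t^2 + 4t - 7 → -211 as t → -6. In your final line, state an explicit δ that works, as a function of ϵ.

Fix ϵ > 0. We want δ > 0 such that 0 < |t + 6| < δ implies |(-5t^2 + 4t - 7) + 211| < ϵ.
(-5t^2 + 4t - 7) + 211 = -5t^2 + 4t + 204 = (t + 6)(-5t + 34).
So |(-5t^2 + 4t - 7) + 211| = |t + 6|·|-5t + 34|.
Assume first that |t + 6| < 1, so |t| < 7. Then |-5t + 34| ≤ 5·7 + 34 = 69.
Hence |(-5t^2 + 4t - 7) + 211| ≤ 69|t + 6| < ϵ provided |t + 6| < ϵ/69.
Choosing δ = min(1, ϵ/69) ensures both conditions, hence |(-5t^2 + 4t - 7) + 211| < ϵ.

δ = min(1, ϵ/69)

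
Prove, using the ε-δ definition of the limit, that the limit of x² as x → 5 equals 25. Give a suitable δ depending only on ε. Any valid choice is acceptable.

Let ε > 0 be given. We seek δ > 0 with 0 < |x − 5| < δ ⇒ |x² − 25| < ε.
Factor: x² − 25 = (x − 5)(x + 5), so |x² − 25| = |x − 5|·|x + 5|.
Impose δ ≤ 1 so that |x| < 6; then |x + 5| ≤ 11.
Hence |x² − 25| ≤ 11|x − 5|, which is < ε once |x − 5| < ε/11.
Take δ = min(1, ε/11). If 0 < |x − 5| < δ then both bounds hold and |x² − 25| ≤ 11|x − 5| < 11·(ε/11) = ε.

δ = min(1, ε/11)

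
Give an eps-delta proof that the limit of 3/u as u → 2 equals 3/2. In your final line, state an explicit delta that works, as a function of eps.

delta = min(1, (2/3)eps)

Let eps > 0 be given. We seek delta > 0 such that 0 < |u − 2| < delta implies |3/u − (3/2)| < eps.
|3/u − (3/2)| = 3·|2 − u|/(2·|u|) = 3|u − 2|/(2|u|).
Require delta ≤ 1 so that |u| > 2 − 1 = 1, hence 2|u| > 2.
Then |3/u − (3/2)| < 3|u − 2|/2, which is < eps when |u − 2| < (2/3)eps.
Take delta = min(1, (2/3)eps). Then 0 < |u − 2| < delta gives both |u − 2| < 1 and |u − 2| < (2/3)eps, so |3/u − (3/2)| < eps.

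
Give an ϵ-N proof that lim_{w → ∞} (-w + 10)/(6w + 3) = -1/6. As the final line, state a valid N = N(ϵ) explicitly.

Fix ϵ > 0. We seek N > 0 such that w > N implies |(-w + 10)/(6w + 3) + 1/6| < ϵ.
(-w + 10)/(6w + 3) + 1/6 = (6(-w + 10) − (-1)(6w + 3)) / (6(6w + 3)) = 63/(6(6w + 3)).
For w > 0 we have 6w + 3 > 6w, so |(-w + 10)/(6w + 3) + 1/6| = 63/(6(6w + 3)) < 63/(6·6w) = (7/4)/w.
Thus |(-w + 10)/(6w + 3) + 1/6| < ϵ whenever w > (7/4)/ϵ.
Take N = (7/4)/ϵ. If w > N then |(-w + 10)/(6w + 3) + 1/6| < (7/4)/w < ϵ.

N = (7/4)/ϵ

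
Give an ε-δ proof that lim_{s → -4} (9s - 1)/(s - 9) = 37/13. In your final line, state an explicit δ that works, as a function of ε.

Fix ε > 0. We want δ > 0 with 0 < |s + 4| < δ ⇒ |(9s - 1)/(s - 9) − (37/13)| < ε.
Combining over a common denominator, (9s - 1)/(s - 9) − (37/13) = [(9s - 1)·(-13) − (-37)·(s - 9)] / [(-13)·(s - 9)] = -80(s + 4) / ((-13)(s - 9)).
So |(9s - 1)/(s - 9) − (37/13)| = 80|s + 4| / (13·|s − 9|).
Restrict δ ≤ 13/2. Then |s + 4| < 13/2 gives |s − 9| = |(s + 4) + (-13)| ≥ 13 − 13/2 = 13/2.
Hence |(9s - 1)/(s - 9) − (37/13)| < 80|s + 4|/(13·(13/2)) = (160/169)|s + 4|, which is < ε once |s + 4| < (169/160)ε.
Take δ = min(13/2, (169/160)ε). Then 0 < |s + 4| < δ forces both bounds, so |(9s - 1)/(s - 9) − (37/13)| < ε.

δ = min(13/2, (169/160)ε)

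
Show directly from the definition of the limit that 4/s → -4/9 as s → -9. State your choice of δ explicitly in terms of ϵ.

Let ϵ > 0. We seek δ > 0 such that 0 < |s + 9| < δ implies |4/s + 4/9| < ϵ.
|4/s + 4/9| = 4·|-9 − s|/(9·|s|) = 4|s + 9|/(9|s|).
Require δ ≤ 9/2 so that |s| > 9 − 9/2 = 9/2, hence 9|s| > 81/2.
Then |4/s + 4/9| < 4|s + 9|/(81/2), which is < ϵ when |s + 9| < (81/8)ϵ.
Take δ = min(9/2, (81/8)ϵ). Then 0 < |s + 9| < δ gives both |s + 9| < 9/2 and |s + 9| < (81/8)ϵ, so |4/s + 4/9| < ϵ.

δ = min(9/2, (81/8)ϵ)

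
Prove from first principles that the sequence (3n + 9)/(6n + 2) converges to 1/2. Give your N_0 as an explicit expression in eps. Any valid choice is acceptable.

N_0 = (4/3)/eps

Suppose eps > 0. For n ≥ 1, |(3n + 9)/(6n + 2) − (1/2)| = |48|/(6(6n + 2)) = 48/(6(6n + 2)).
Since 6n + 2 ≥ 6n for n ≥ 1, this is ≤ 48/(6·6n) = (4/3)/n.
So |(3n + 9)/(6n + 2) − (1/2)| < eps whenever n > (4/3)/eps.
Take N_0 = (4/3)/eps. If n > N_0 then |(3n + 9)/(6n + 2) − (1/2)| ≤ (4/3)/n < eps.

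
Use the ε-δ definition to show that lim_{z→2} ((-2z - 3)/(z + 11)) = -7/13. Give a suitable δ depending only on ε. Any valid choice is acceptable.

δ = min(13/2, (169/38)ε)

Let ε > 0. We want δ > 0 with 0 < |z − 2| < δ ⇒ |(-2z - 3)/(z + 11) + 7/13| < ε.
Combining over a common denominator, (-2z - 3)/(z + 11) + 7/13 = [(-2z - 3)·13 − (-7)·(z + 11)] / [13·(z + 11)] = -19(z − 2) / (13(z + 11)).
So |(-2z - 3)/(z + 11) + 7/13| = 19|z − 2| / (13·|z + 11|).
Restrict δ ≤ 13/2. Then |z − 2| < 13/2 gives |z + 11| = |(z − 2) + 13| ≥ 13 − 13/2 = 13/2.
Hence |(-2z - 3)/(z + 11) + 7/13| < 19|z − 2|/(13·(13/2)) = (38/169)|z − 2|, which is < ε once |z − 2| < (169/38)ε.
Take δ = min(13/2, (169/38)ε). Then 0 < |z − 2| < δ forces both bounds, so |(-2z - 3)/(z + 11) + 7/13| < ε.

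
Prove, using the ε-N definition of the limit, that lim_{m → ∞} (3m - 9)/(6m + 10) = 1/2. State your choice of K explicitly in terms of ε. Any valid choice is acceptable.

K = (7/3)/ε

Let ε > 0 be given. For m ≥ 1, |(3m - 9)/(6m + 10) − (1/2)| = |-84|/(6(6m + 10)) = 84/(6(6m + 10)).
Since 6m + 10 ≥ 6m for m ≥ 1, this is ≤ 84/(6·6m) = (7/3)/m.
So |(3m - 9)/(6m + 10) − (1/2)| < ε whenever m > (7/3)/ε.
Take K = (7/3)/ε. If m > K then |(3m - 9)/(6m + 10) − (1/2)| ≤ (7/3)/m < ε.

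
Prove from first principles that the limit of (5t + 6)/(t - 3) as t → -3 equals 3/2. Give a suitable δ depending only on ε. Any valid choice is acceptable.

δ = min(3, (6/7)ε)

Fix ε > 0. We want δ > 0 with 0 < |t + 3| < δ ⇒ |(5t + 6)/(t - 3) − (3/2)| < ε.
Combining over a common denominator, (5t + 6)/(t - 3) − (3/2) = [(5t + 6)·(-6) − (-9)·(t - 3)] / [(-6)·(t - 3)] = -21(t + 3) / ((-6)(t - 3)).
So |(5t + 6)/(t - 3) − (3/2)| = 21|t + 3| / (6·|t − 3|).
Require δ ≤ 3, so |t − 3| ≥ |-6| − |t + 3| > 6 − 3 = 3.
Hence |(5t + 6)/(t - 3) − (3/2)| < 21|t + 3|/(6·3) = (7/6)|t + 3|, which is < ε once |t + 3| < (6/7)ε.
Take δ = min(3, (6/7)ε). Then 0 < |t + 3| < δ forces both bounds, so |(5t + 6)/(t - 3) − (3/2)| < ε.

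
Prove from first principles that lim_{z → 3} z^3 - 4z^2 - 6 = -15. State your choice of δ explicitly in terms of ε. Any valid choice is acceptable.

Let ε > 0. We want δ > 0 such that 0 < |z − 3| < δ implies |(z^3 - 4z^2 - 6) + 15| < ε.
(z^3 - 4z^2 - 6) + 15 = z^3 - 4z^2 + 9 = (z − 3)(z^2 - z - 3).
So |(z^3 - 4z^2 - 6) + 15| = |z − 3|·|z^2 - z - 3|.
Require δ ≤ 1. Then |z − 3| < 1 gives |z| < 4, and by the triangle inequality |z^2 - z - 3| ≤ 4^2 + 4 + 3 = 23.
Hence |(z^3 - 4z^2 - 6) + 15| ≤ 23|z − 3| < ε provided |z − 3| < ε/23.
Take δ = min(1, ε/23). Then 0 < |z − 3| < δ gives both |z − 3| < 1 and |z − 3| < ε/23, so |(z^3 - 4z^2 - 6) + 15| < ε.

δ = min(1, ε/23)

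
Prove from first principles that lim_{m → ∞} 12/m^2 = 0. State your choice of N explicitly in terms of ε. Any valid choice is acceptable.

N = (12/ε)^{1/2}

Let ε > 0 be given. For m ≥ 1, |12/m^2 − 0| = 12/m^2.
12/m^2 < ε ⇔ m^2 > 12/ε ⇔ m > (12/ε)^{1/2}.
Take N = (12/ε)^{1/2}. Then m > N implies 12/m^2 < ε.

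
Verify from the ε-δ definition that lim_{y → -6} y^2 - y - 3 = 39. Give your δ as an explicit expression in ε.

Let ε > 0. We want δ > 0 such that 0 < |y + 6| < δ implies |(y^2 - y - 3) − 39| < ε.
(y^2 - y - 3) − 39 = y^2 - y - 42 = (y + 6)(y - 7).
So |(y^2 - y - 3) − 39| = |y + 6|·|y - 7|.
Require δ ≤ 2. Then |y + 6| < 2 gives |y| < 8, and by the triangle inequality |y - 7| ≤ 8 + 7 = 15.
Hence |(y^2 - y - 3) − 39| ≤ 15|y + 6| < ε provided |y + 6| < ε/15.
Take δ = min(2, ε/15). Then 0 < |y + 6| < δ gives both |y + 6| < 2 and |y + 6| < ε/15, so |(y^2 - y - 3) − 39| < ε.

δ = min(2, ε/15)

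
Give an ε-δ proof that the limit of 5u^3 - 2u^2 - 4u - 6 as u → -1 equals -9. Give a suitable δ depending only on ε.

Suppose ε > 0. We want δ > 0 such that 0 < |u + 1| < δ implies |(5u^3 - 2u^2 - 4u - 6) + 9| < ε.
(5u^3 - 2u^2 - 4u - 6) + 9 = 5u^3 - 2u^2 - 4u + 3 = (u + 1)(5u^2 - 7u + 3).
So |(5u^3 - 2u^2 - 4u - 6) + 9| = |u + 1|·|5u^2 - 7u + 3|.
Require δ ≤ 1. Then |u + 1| < 1 gives |u| < 2, and by the triangle inequality |5u^2 - 7u + 3| ≤ 5·2^2 + 7·2 + 3 = 37.
Hence |(5u^3 - 2u^2 - 4u - 6) + 9| ≤ 37|u + 1| < ε provided |u + 1| < ε/37.
Choosing δ = min(1, ε/37) ensures both conditions, hence |(5u^3 - 2u^2 - 4u - 6) + 9| < ε.

δ = min(1, ε/37)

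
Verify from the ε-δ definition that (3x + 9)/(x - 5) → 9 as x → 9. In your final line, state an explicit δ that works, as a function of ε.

Fix ε > 0. We want δ > 0 with 0 < |x − 9| < δ ⇒ |(3x + 9)/(x - 5) − 9| < ε.
Combining over a common denominator, (3x + 9)/(x - 5) − 9 = [(3x + 9)·4 − 36·(x - 5)] / [4·(x - 5)] = -24(x − 9) / (4(x - 5)).
So |(3x + 9)/(x - 5) − 9| = 24|x − 9| / (4·|x − 5|).
Require δ ≤ 2, so |x − 5| ≥ |4| − |x − 9| > 4 − 2 = 2.
Hence |(3x + 9)/(x - 5) − 9| < 24|x − 9|/(4·2) = 3|x − 9|, which is < ε once |x − 9| < (1/3)ε.
Take δ = min(2, (1/3)ε). Then 0 < |x − 9| < δ forces both bounds, so |(3x + 9)/(x - 5) − 9| < ε.

δ = min(2, (1/3)ε)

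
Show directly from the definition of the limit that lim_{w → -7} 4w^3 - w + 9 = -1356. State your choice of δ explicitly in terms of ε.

δ = min(1, ε/675)

Fix ε > 0. We want δ > 0 such that 0 < |w + 7| < δ implies |(4w^3 - w + 9) + 1356| < ε.
(4w^3 - w + 9) + 1356 = 4w^3 - w + 1365 = (w + 7)(4w^2 - 28w + 195).
So |(4w^3 - w + 9) + 1356| = |w + 7|·|4w^2 - 28w + 195|.
Require δ ≤ 1. Then |w + 7| < 1 gives |w| < 8, and by the triangle inequality |4w^2 - 28w + 195| ≤ 4·8^2 + 28·8 + 195 = 675.
Hence |(4w^3 - w + 9) + 1356| ≤ 675|w + 7| < ε provided |w + 7| < ε/675.
Take δ = min(1, ε/675). Then 0 < |w + 7| < δ gives both |w + 7| < 1 and |w + 7| < ε/675, so |(4w^3 - w + 9) + 1356| < ε.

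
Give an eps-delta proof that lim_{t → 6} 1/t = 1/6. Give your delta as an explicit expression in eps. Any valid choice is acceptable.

delta = min(3, 18eps)

Let eps > 0. We seek delta > 0 such that 0 < |t − 6| < delta implies |1/t − (1/6)| < eps.
|1/t − (1/6)| = |6 − t|/(6·|t|) = |t − 6|/(6|t|).
Require delta ≤ 3 so that |t| > 6 − 3 = 3, hence 6|t| > 18.
Then |1/t − (1/6)| < |t − 6|/18, which is < eps when |t − 6| < 18eps.
Take delta = min(3, 18eps). Then 0 < |t − 6| < delta gives both |t − 6| < 3 and |t − 6| < 18eps, so |1/t − (1/6)| < eps.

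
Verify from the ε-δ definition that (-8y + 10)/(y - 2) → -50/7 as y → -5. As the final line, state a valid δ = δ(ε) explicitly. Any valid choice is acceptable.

Suppose ε > 0. We want δ > 0 with 0 < |y + 5| < δ ⇒ |(-8y + 10)/(y - 2) + 50/7| < ε.
Combining over a common denominator, (-8y + 10)/(y - 2) + 50/7 = [(-8y + 10)·(-7) − 50·(y - 2)] / [(-7)·(y - 2)] = 6(y + 5) / ((-7)(y - 2)).
So |(-8y + 10)/(y - 2) + 50/7| = 6|y + 5| / (7·|y − 2|).
Require δ ≤ 7/2, so |y − 2| ≥ |-7| − |y + 5| > 7 − 7/2 = 7/2.
Hence |(-8y + 10)/(y - 2) + 50/7| < 6|y + 5|/(7·(7/2)) = (12/49)|y + 5|, which is < ε once |y + 5| < (49/12)ε.
Take δ = min(7/2, (49/12)ε). Then 0 < |y + 5| < δ forces both bounds, so |(-8y + 10)/(y - 2) + 50/7| < ε.

δ = min(7/2, (49/12)ε)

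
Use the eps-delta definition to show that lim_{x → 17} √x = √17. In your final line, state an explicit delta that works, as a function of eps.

Fix eps > 0. We want delta > 0 such that 0 < |x − 17| < delta implies |√x − √17| < eps.
Multiplying by the conjugate, |√x − √17| = |x − 17|/(√x + √17).
Restrict delta ≤ 17 so that |x − 17| < 17 forces x > 0, and then √x + √17 > √17.
Hence |√x − √17| < |x − 17|/√17, which is < eps once |x − 17| < √17·eps.
Take delta = min(17, √17·eps). If 0 < |x − 17| < delta then x > 0 and |√x − √17| < |x − 17|/√17 < eps.

delta = min(17, √17·eps)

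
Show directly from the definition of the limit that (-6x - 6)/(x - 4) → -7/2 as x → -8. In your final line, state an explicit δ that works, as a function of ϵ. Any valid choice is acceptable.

δ = min(6, (12/5)ϵ)

Let ϵ > 0 be given. We want δ > 0 with 0 < |x + 8| < δ ⇒ |(-6x - 6)/(x - 4) + 7/2| < ϵ.
Combining over a common denominator, (-6x - 6)/(x - 4) + 7/2 = [(-6x - 6)·(-12) − 42·(x - 4)] / [(-12)·(x - 4)] = 30(x + 8) / ((-12)(x - 4)).
So |(-6x - 6)/(x - 4) + 7/2| = 30|x + 8| / (12·|x − 4|).
Require δ ≤ 6, so |x − 4| ≥ |-12| − |x + 8| > 12 − 6 = 6.
Hence |(-6x - 6)/(x - 4) + 7/2| < 30|x + 8|/(12·6) = (5/12)|x + 8|, which is < ϵ once |x + 8| < (12/5)ϵ.
Take δ = min(6, (12/5)ϵ). Then 0 < |x + 8| < δ forces both bounds, so |(-6x - 6)/(x - 4) + 7/2| < ϵ.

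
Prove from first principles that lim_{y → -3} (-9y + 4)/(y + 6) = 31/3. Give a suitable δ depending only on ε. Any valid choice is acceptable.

Fix ε > 0. We want δ > 0 with 0 < |y + 3| < δ ⇒ |(-9y + 4)/(y + 6) − (31/3)| < ε.
Combining over a common denominator, (-9y + 4)/(y + 6) − (31/3) = [(-9y + 4)·3 − 31·(y + 6)] / [3·(y + 6)] = -58(y + 3) / (3(y + 6)).
So |(-9y + 4)/(y + 6) − (31/3)| = 58|y + 3| / (3·|y + 6|).
Restrict δ ≤ 3/2. Then |y + 3| < 3/2 gives |y + 6| = |(y + 3) + 3| ≥ 3 − 3/2 = 3/2.
Hence |(-9y + 4)/(y + 6) − (31/3)| < 58|y + 3|/(3·(3/2)) = (116/9)|y + 3|, which is < ε once |y + 3| < (9/116)ε.
Take δ = min(3/2, (9/116)ε). Then 0 < |y + 3| < δ forces both bounds, so |(-9y + 4)/(y + 6) − (31/3)| < ε.

δ = min(3/2, (9/116)ε)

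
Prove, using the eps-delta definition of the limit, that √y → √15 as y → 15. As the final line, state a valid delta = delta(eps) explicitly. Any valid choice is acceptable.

delta = min(15, √15·eps)

Let eps > 0 be given. We want delta > 0 such that 0 < |y − 15| < delta implies |√y − √15| < eps.
Multiplying by the conjugate, |√y − √15| = |y − 15|/(√y + √15).
Restrict delta ≤ 15 so that |y − 15| < 15 forces y > 0, and then √y + √15 > √15.
Hence |√y − √15| < |y − 15|/√15, which is < eps once |y − 15| < √15·eps.
Take delta = min(15, √15·eps). If 0 < |y − 15| < delta then y > 0 and |√y − √15| < |y − 15|/√15 < eps.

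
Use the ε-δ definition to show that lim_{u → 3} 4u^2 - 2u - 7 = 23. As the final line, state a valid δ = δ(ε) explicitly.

δ = min(1, ε/26)

Let ε > 0. We want δ > 0 such that 0 < |u − 3| < δ implies |(4u^2 - 2u - 7) − 23| < ε.
(4u^2 - 2u - 7) − 23 = 4u^2 - 2u - 30 = (u − 3)(4u + 10).
So |(4u^2 - 2u - 7) − 23| = |u − 3|·|4u + 10|.
Require δ ≤ 1. Then |u − 3| < 1 gives |u| < 4, and by the triangle inequality |4u + 10| ≤ 4·4 + 10 = 26.
Hence |(4u^2 - 2u - 7) − 23| ≤ 26|u − 3| < ε provided |u − 3| < ε/26.
Take δ = min(1, ε/26). Then 0 < |u − 3| < δ gives both |u − 3| < 1 and |u − 3| < ε/26, so |(4u^2 - 2u - 7) − 23| < ε.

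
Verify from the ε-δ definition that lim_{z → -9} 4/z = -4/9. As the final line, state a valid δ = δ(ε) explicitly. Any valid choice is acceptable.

Let ε > 0 be given. We seek δ > 0 such that 0 < |z + 9| < δ implies |4/z + 4/9| < ε.
|4/z + 4/9| = 4·|-9 − z|/(9·|z|) = 4|z + 9|/(9|z|).
Require δ ≤ 9/2 so that |z| > 9 − 9/2 = 9/2, hence 9|z| > 81/2.
Then |4/z + 4/9| < 4|z + 9|/(81/2), which is < ε when |z + 9| < (81/8)ε.
Take δ = min(9/2, (81/8)ε). Then 0 < |z + 9| < δ gives both |z + 9| < 9/2 and |z + 9| < (81/8)ε, so |4/z + 4/9| < ε.

δ = min(9/2, (81/8)ε)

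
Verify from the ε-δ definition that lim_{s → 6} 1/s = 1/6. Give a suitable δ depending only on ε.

Fix ε > 0. We seek δ > 0 such that 0 < |s − 6| < δ implies |1/s − (1/6)| < ε.
|1/s − (1/6)| = |6 − s|/(6·|s|) = |s − 6|/(6|s|).
Require δ ≤ 3 so that |s| > 6 − 3 = 3, hence 6|s| > 18.
Then |1/s − (1/6)| < |s − 6|/18, which is < ε when |s − 6| < 18ε.
Take δ = min(3, 18ε). Then 0 < |s − 6| < δ gives both |s − 6| < 3 and |s − 6| < 18ε, so |1/s − (1/6)| < ε.

δ = min(3, 18ε)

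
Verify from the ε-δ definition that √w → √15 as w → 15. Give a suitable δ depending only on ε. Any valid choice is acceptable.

Fix ε > 0. We want δ > 0 such that 0 < |w − 15| < δ implies |√w − √15| < ε.
Multiplying by the conjugate, |√w − √15| = |w − 15|/(√w + √15).
Restrict δ ≤ 15 so that |w − 15| < 15 forces w > 0, and then √w + √15 > √15.
Hence |√w − √15| < |w − 15|/√15, which is < ε once |w − 15| < √15·ε.
Take δ = min(15, √15·ε). If 0 < |w − 15| < δ then w > 0 and |√w − √15| < |w − 15|/√15 < ε.

δ = min(15, √15·ε)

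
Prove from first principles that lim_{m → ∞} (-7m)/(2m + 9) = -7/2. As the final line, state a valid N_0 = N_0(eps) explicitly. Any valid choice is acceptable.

Fix eps > 0. For m ≥ 1, |(-7m)/(2m + 9) + 7/2| = |63|/(2(2m + 9)) = 63/(2(2m + 9)).
Since 2m + 9 ≥ 2m for m ≥ 1, this is ≤ 63/(2·2m) = (63/4)/m.
So |(-7m)/(2m + 9) + 7/2| < eps whenever m > (63/4)/eps.
Take N_0 = (63/4)/eps. If m > N_0 then |(-7m)/(2m + 9) + 7/2| ≤ (63/4)/m < eps.

N_0 = (63/4)/eps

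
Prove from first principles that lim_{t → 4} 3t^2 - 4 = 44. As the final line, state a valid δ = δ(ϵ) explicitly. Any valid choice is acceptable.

Fix ϵ > 0. We want δ > 0 such that 0 < |t − 4| < δ implies |(3t^2 - 4) − 44| < ϵ.
(3t^2 - 4) − 44 = 3t^2 - 48 = (t − 4)(3t + 12).
So |(3t^2 - 4) − 44| = |t − 4|·|3t + 12|.
Require δ ≤ 1. Then |t − 4| < 1 gives |t| < 5, and by the triangle inequality |3t + 12| ≤ 3·5 + 12 = 27.
Hence |(3t^2 - 4) − 44| ≤ 27|t − 4| < ϵ provided |t − 4| < ϵ/27.
Take δ = min(1, ϵ/27). Then 0 < |t − 4| < δ gives both |t − 4| < 1 and |t − 4| < ϵ/27, so |(3t^2 - 4) − 44| < ϵ.

δ = min(1, ϵ/27)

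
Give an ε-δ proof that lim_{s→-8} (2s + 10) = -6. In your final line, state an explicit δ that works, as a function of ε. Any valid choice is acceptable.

δ = ε/2

Fix ε > 0. We need δ > 0 so that 0 < |s + 8| < δ implies |(2s + 10) + 6| < ε.
Since (2s + 10) + 6 = 2(s + 8), we have |(2s + 10) + 6| = 2|s + 8|.
Thus it suffices that |s + 8| < ε/2.
Take δ = ε/2. If 0 < |s + 8| < δ then |(2s + 10) + 6| = 2|s + 8| < 2·(ε/2) = ε.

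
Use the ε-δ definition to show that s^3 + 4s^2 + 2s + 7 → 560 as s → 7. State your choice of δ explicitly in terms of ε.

δ = min(1, ε/231)

Let ε > 0 be given. We want δ > 0 such that 0 < |s − 7| < δ implies |(s^3 + 4s^2 + 2s + 7) − 560| < ε.
(s^3 + 4s^2 + 2s + 7) − 560 = s^3 + 4s^2 + 2s - 553 = (s − 7)(s^2 + 11s + 79).
So |(s^3 + 4s^2 + 2s + 7) − 560| = |s − 7|·|s^2 + 11s + 79|.
Require δ ≤ 1. Then |s − 7| < 1 gives |s| < 8, and by the triangle inequality |s^2 + 11s + 79| ≤ 8^2 + 11·8 + 79 = 231.
Hence |(s^3 + 4s^2 + 2s + 7) − 560| ≤ 231|s − 7| < ε provided |s − 7| < ε/231.
Take δ = min(1, ε/231). Then 0 < |s − 7| < δ gives both |s − 7| < 1 and |s − 7| < ε/231, so |(s^3 + 4s^2 + 2s + 7) − 560| < ε.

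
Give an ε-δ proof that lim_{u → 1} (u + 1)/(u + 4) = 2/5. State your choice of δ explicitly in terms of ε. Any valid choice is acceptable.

Suppose ε > 0. We want δ > 0 with 0 < |u − 1| < δ ⇒ |(u + 1)/(u + 4) − (2/5)| < ε.
Combining over a common denominator, (u + 1)/(u + 4) − (2/5) = [(u + 1)·5 − 2·(u + 4)] / [5·(u + 4)] = 3(u − 1) / (5(u + 4)).
So |(u + 1)/(u + 4) − (2/5)| = 3|u − 1| / (5·|u + 4|).
Require δ ≤ 5/2, so |u + 4| ≥ |5| − |u − 1| > 5 − 5/2 = 5/2.
Hence |(u + 1)/(u + 4) − (2/5)| < 3|u − 1|/(5·(5/2)) = (6/25)|u − 1|, which is < ε once |u − 1| < (25/6)ε.
Take δ = min(5/2, (25/6)ε). Then 0 < |u − 1| < δ forces both bounds, so |(u + 1)/(u + 4) − (2/5)| < ε.

δ = min(5/2, (25/6)ε)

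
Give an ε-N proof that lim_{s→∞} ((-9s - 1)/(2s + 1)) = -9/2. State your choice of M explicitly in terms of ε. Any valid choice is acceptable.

Let ε > 0. We seek M > 0 such that s > M implies |(-9s - 1)/(2s + 1) + 9/2| < ε.
(-9s - 1)/(2s + 1) + 9/2 = (2(-9s - 1) − (-9)(2s + 1)) / (2(2s + 1)) = 7/(2(2s + 1)).
For s > 0 we have 2s + 1 > 2s, so |(-9s - 1)/(2s + 1) + 9/2| = 7/(2(2s + 1)) < 7/(2·2s) = (7/4)/s.
Thus |(-9s - 1)/(2s + 1) + 9/2| < ε whenever s > (7/4)/ε.
Take M = (7/4)/ε. If s > M then |(-9s - 1)/(2s + 1) + 9/2| < (7/4)/s < ε.

M = (7/4)/ε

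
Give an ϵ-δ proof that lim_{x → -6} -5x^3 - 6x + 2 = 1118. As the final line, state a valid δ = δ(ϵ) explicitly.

δ = min(2, ϵ/746)

Let ϵ > 0. We want δ > 0 such that 0 < |x + 6| < δ implies |(-5x^3 - 6x + 2) − 1118| < ϵ.
(-5x^3 - 6x + 2) − 1118 = -5x^3 - 6x - 1116 = (x + 6)(-5x^2 + 30x - 186).
So |(-5x^3 - 6x + 2) − 1118| = |x + 6|·|-5x^2 + 30x - 186|.
Assume first that |x + 6| < 2, so |x| < 8. Then |-5x^2 + 30x - 186| ≤ 5·8^2 + 30·8 + 186 = 746.
Hence |(-5x^3 - 6x + 2) − 1118| ≤ 746|x + 6| < ϵ provided |x + 6| < ϵ/746.
Take δ = min(2, ϵ/746). Then 0 < |x + 6| < δ gives both |x + 6| < 2 and |x + 6| < ϵ/746, so |(-5x^3 - 6x + 2) − 1118| < ϵ.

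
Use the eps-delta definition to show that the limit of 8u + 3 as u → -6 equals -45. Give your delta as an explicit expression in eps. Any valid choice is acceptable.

delta = eps/8

Let eps > 0 be given. We need delta > 0 so that 0 < |u + 6| < delta implies |(8u + 3) + 45| < eps.
Since (8u + 3) + 45 = 8(u + 6), we have |(8u + 3) + 45| = 8|u + 6|.
Thus it suffices that |u + 6| < eps/8.
Take delta = eps/8. If 0 < |u + 6| < delta then |(8u + 3) + 45| = 8|u + 6| < 8·(eps/8) = eps.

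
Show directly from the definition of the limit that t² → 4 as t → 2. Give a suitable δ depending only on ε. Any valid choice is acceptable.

Fix ε > 0. We seek δ > 0 with 0 < |t − 2| < δ ⇒ |t² − 4| < ε.
Factor: t² − 4 = (t − 2)(t + 2), so |t² − 4| = |t − 2|·|t + 2|.
Restrict δ ≤ 2. Then |t − 2| < 2 gives |t| < 4, so by the triangle inequality |t + 2| ≤ 4 + 2 = 6.
Hence |t² − 4| ≤ 6|t − 2|, which is < ε once |t − 2| < ε/6.
Take δ = min(2, ε/6). If 0 < |t − 2| < δ then both bounds hold and |t² − 4| ≤ 6|t − 2| < 6·(ε/6) = ε.

δ = min(2, ε/6)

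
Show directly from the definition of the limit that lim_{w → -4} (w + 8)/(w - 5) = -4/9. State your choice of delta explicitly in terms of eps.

delta = min(9/2, (81/26)eps)

Let eps > 0 be given. We want delta > 0 with 0 < |w + 4| < delta ⇒ |(w + 8)/(w - 5) + 4/9| < eps.
Combining over a common denominator, (w + 8)/(w - 5) + 4/9 = [(w + 8)·(-9) − 4·(w - 5)] / [(-9)·(w - 5)] = -13(w + 4) / ((-9)(w - 5)).
So |(w + 8)/(w - 5) + 4/9| = 13|w + 4| / (9·|w − 5|).
Restrict delta ≤ 9/2. Then |w + 4| < 9/2 gives |w − 5| = |(w + 4) + (-9)| ≥ 9 − 9/2 = 9/2.
Hence |(w + 8)/(w - 5) + 4/9| < 13|w + 4|/(9·(9/2)) = (26/81)|w + 4|, which is < eps once |w + 4| < (81/26)eps.
Take delta = min(9/2, (81/26)eps). Then 0 < |w + 4| < delta forces both bounds, so |(w + 8)/(w - 5) + 4/9| < eps.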